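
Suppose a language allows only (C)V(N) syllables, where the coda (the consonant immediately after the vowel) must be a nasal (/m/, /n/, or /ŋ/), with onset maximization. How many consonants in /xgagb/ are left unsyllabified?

3

Syllabifying with onset maximization leaves /x/, /g/, /b/ stranded (only a nasal (/m/, /n/, or /ŋ/) is licensed in coda position; onsets are limited to one consonant).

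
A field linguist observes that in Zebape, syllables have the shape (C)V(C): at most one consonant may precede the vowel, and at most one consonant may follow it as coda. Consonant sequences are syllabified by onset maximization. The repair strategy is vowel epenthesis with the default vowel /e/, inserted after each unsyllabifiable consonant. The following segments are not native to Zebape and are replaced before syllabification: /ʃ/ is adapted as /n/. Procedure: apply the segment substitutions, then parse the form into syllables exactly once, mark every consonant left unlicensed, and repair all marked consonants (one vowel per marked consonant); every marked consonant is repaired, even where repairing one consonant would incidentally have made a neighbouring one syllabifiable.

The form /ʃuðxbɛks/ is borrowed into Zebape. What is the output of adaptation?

nuðxebɛkse

Substitution: /ʃ/ → /n/, giving /nuðxbɛks/.
Syllabifying with onset maximization leaves /x/, /s/ stranded (at most one coda consonant is licensed; onsets are limited to one consonant).
Each unlicensed consonant becomes the onset of a new syllable: /x/ → /xe/, /s/ → /se/.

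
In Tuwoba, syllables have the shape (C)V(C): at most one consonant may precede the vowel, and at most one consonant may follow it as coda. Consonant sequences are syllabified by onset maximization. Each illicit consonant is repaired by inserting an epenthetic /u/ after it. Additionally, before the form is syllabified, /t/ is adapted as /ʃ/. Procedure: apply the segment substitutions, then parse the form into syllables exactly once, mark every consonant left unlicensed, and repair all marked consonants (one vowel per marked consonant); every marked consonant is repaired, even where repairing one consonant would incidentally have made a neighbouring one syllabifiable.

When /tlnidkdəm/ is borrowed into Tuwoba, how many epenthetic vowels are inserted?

3

After substitution the input is /ʃlnidkdəm/.
The unsyllabifiable consonants are /ʃ/, /l/, /k/; each receives one epenthetic vowel.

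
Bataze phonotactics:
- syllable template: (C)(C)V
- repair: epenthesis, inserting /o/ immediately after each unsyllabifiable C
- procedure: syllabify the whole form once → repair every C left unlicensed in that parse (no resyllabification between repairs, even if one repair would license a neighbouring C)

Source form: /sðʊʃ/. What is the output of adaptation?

Under (C)(C)V, the unsyllabifiable consonants are /ʃ/ (no codas are permitted; onsets may contain at most 2 consonants).
Epenthesis after each stranded consonant: /ʃ/ → /ʃo/.

sðʊʃo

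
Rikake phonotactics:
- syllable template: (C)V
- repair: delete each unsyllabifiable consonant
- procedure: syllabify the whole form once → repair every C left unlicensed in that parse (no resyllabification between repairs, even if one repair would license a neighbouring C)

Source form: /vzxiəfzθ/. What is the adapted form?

xiə

Under (C)V, the unsyllabifiable consonants are /v/, /z/, /f/, /z/, /θ/ (no codas are permitted; onsets are limited to one consonant).
Each unlicensed consonant is deleted: /v/, /z/, /f/, /z/, /θ/.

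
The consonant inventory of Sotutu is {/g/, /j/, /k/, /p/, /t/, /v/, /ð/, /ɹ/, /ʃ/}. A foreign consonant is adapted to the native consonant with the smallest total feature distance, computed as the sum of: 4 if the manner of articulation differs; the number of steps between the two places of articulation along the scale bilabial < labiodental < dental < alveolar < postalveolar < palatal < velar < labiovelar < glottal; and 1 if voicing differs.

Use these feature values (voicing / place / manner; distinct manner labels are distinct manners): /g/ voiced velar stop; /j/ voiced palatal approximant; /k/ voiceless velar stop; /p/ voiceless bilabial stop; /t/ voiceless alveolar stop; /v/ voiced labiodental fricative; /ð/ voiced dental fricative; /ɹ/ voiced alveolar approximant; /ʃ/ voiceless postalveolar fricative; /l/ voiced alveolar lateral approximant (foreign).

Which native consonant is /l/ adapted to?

/ɹ/ is closest: manner differs (lateral approximant→approximant, +4), place distance 0 (alveolar→alveolar), same voicing; total 4. Next closest is /t/ at distance 5.

ɹ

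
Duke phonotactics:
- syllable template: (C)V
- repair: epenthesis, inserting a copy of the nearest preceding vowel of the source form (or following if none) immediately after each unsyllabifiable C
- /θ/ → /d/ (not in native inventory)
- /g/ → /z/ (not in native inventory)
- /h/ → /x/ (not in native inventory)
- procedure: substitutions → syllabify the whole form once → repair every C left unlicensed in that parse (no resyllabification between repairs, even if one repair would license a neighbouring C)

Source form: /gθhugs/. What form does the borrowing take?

Substitution: /g/ → /z/, /θ/ → /d/, /h/ → /x/, giving /zdxuzs/.
The consonants /z/, /d/, /z/, /s/ cannot be parsed into a legal (C)V syllable (no codas are permitted; onsets are limited to one consonant).
Epenthesis after each stranded consonant: /z/ → /zu/, /d/ → /du/, /z/ → /zu/, /s/ → /su/.

zuduxuzusu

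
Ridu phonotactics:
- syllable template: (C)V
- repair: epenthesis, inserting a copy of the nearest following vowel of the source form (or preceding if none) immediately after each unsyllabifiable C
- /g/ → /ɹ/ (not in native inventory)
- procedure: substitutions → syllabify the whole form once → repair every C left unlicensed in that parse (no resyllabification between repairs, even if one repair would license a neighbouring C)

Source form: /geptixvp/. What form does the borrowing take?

ɹepitixivipi

Substitution: /g/ → /ɹ/, giving /ɹeptixvp/.
Under (C)V, the unsyllabifiable consonants are /p/, /x/, /v/, /p/ (no codas are permitted; onsets are limited to one consonant).
Each unlicensed consonant becomes the onset of a new syllable: /p/ → /pi/, /x/ → /xi/, /v/ → /vi/, /p/ → /pi/.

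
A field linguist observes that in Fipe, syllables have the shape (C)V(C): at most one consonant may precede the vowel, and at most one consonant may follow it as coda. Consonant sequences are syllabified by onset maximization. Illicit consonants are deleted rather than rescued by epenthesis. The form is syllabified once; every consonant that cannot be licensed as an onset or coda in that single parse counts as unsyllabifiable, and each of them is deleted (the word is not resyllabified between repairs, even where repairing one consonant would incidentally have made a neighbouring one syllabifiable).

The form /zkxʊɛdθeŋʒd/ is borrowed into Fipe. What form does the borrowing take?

xʊɛdθeŋ

Under (C)V(C), the unsyllabifiable consonants are /z/, /k/, /ʒ/, /d/ (at most one coda consonant is licensed; onsets are limited to one consonant).
Each unlicensed consonant is deleted: /z/, /k/, /ʒ/, /d/.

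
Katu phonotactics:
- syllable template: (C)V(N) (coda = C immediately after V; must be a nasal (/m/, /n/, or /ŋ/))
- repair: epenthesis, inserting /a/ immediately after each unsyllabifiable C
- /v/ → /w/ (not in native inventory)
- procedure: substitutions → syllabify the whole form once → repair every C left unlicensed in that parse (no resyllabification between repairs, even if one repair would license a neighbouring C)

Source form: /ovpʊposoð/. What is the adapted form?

owapʊposoða

Substitution: /v/ → /w/, giving /owpʊposoð/.
The consonants /w/, /ð/ cannot be parsed into a legal (C)V(N) syllable (only a nasal (/m/, /n/, or /ŋ/) is licensed in coda position; onsets are limited to one consonant).
Inserting the epenthetic vowel yields /w/ → /wa/, /ð/ → /ða/.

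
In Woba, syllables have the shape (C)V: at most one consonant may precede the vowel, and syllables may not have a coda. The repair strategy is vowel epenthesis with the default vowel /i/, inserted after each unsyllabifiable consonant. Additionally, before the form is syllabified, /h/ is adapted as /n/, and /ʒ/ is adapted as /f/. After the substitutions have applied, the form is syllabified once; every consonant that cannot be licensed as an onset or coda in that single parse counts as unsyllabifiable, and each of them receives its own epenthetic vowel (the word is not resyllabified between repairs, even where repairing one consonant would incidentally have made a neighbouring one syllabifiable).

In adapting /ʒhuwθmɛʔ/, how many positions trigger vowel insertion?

4

After substitution the input is /fnuwθmɛʔ/.
The unsyllabifiable consonants are /f/, /w/, /θ/, /ʔ/; each receives one epenthetic vowel.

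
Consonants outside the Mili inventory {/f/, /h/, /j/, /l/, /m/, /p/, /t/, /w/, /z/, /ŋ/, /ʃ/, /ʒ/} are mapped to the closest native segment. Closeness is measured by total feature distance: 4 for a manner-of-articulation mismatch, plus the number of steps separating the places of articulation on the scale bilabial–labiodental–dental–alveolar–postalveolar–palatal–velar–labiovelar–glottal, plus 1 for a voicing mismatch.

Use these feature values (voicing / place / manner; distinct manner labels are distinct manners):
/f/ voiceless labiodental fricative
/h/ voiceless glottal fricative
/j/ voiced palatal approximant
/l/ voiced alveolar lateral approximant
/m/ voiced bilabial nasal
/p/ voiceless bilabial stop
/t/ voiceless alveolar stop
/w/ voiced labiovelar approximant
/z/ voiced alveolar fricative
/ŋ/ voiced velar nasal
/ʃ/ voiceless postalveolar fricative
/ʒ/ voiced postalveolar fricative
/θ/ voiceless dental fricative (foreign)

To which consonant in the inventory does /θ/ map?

f

/f/ is closest: same manner (fricative), place distance 1 (dental→labiodental), same voicing; total 1. Next closest is /z/ at distance 2.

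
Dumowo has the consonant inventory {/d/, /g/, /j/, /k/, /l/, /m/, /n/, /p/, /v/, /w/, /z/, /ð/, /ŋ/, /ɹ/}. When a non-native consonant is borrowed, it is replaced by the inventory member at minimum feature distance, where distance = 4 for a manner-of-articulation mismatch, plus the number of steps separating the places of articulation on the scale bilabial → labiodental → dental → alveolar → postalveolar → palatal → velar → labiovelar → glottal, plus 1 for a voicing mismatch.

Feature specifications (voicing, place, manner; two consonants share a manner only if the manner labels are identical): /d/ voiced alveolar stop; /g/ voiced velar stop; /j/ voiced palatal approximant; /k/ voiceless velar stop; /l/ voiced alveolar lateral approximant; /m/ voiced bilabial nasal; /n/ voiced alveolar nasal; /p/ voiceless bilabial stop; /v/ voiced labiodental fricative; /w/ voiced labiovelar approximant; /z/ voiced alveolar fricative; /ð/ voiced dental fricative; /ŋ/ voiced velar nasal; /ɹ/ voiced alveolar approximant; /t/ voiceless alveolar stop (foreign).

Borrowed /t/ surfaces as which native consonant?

d

/d/ is closest: same manner (stop), place distance 0 (alveolar→alveolar), voicing differs (+1); total 1. Next closest is /k/ at distance 3.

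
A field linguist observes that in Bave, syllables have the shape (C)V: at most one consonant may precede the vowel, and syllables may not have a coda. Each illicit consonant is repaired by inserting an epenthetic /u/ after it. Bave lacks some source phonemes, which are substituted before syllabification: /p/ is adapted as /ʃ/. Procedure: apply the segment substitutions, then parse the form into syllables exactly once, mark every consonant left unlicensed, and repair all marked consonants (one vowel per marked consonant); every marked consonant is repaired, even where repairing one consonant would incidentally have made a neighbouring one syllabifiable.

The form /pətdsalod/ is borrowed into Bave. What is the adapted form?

Substitution: /p/ → /ʃ/, giving /ʃətdsalod/.
Syllabifying with onset maximization leaves /t/, /d/, /d/ stranded (no codas are permitted; onsets are limited to one consonant).
Each unlicensed consonant becomes the onset of a new syllable: /t/ → /tu/, /d/ → /du/, /d/ → /du/.

ʃətudusalodu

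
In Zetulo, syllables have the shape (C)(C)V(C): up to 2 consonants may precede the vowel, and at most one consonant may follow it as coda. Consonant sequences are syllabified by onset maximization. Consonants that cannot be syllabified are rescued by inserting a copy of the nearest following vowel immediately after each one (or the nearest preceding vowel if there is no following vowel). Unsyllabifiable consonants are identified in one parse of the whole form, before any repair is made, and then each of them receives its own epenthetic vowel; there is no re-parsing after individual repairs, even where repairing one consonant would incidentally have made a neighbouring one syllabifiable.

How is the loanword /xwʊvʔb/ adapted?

xwʊvʔʊbʊ

Under (C)(C)V(C), the unsyllabifiable consonants are /ʔ/, /b/ (at most one coda consonant is licensed; onsets may contain at most 2 consonants).
Inserting the epenthetic vowel yields /ʔ/ → /ʔʊ/, /b/ → /bʊ/.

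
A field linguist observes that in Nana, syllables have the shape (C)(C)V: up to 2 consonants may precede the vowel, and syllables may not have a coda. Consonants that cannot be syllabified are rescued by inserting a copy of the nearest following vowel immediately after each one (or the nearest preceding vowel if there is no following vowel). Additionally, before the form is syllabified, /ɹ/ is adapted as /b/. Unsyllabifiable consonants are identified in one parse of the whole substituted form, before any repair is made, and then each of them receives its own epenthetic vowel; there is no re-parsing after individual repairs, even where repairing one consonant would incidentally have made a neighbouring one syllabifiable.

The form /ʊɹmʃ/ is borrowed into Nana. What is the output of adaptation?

ʊbʊmʊʃʊ

Substitution: /ɹ/ → /b/, giving /ʊbmʃ/.
The consonants /b/, /m/, /ʃ/ cannot be parsed into a legal (C)(C)V syllable (no codas are permitted; onsets may contain at most 2 consonants).
Each unlicensed consonant becomes the onset of a new syllable: /b/ → /bʊ/, /m/ → /mʊ/, /ʃ/ → /ʃʊ/.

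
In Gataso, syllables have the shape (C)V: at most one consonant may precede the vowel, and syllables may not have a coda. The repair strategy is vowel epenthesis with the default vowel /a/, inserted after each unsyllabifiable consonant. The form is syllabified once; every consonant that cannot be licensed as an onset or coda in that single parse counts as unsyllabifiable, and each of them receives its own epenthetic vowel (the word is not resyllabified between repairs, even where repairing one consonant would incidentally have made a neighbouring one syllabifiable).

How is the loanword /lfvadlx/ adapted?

lafavadalaxa

The consonants /l/, /f/, /d/, /l/, /x/ cannot be parsed into a legal (C)V syllable (no codas are permitted; onsets are limited to one consonant).
Each unlicensed consonant becomes the onset of a new syllable: /l/ → /la/, /f/ → /fa/, /d/ → /da/, /l/ → /la/, /x/ → /xa/.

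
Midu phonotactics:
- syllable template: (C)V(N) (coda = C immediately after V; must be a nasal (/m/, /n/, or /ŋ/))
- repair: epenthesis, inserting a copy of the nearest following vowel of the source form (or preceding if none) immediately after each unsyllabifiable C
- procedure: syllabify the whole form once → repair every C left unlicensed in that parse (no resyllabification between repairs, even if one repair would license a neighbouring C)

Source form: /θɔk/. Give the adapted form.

The consonants /k/ cannot be parsed into a legal (C)V(N) syllable (only a nasal (/m/, /n/, or /ŋ/) is licensed in coda position; onsets are limited to one consonant).
Each unlicensed consonant becomes the onset of a new syllable: /k/ → /kɔ/.

θɔkɔ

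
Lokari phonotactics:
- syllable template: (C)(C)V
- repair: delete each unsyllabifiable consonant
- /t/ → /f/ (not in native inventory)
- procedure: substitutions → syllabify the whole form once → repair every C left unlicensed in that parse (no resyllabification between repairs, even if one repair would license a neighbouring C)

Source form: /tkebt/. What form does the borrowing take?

Substitution: /t/ → /f/, giving /fkebf/.
Under (C)(C)V, the unsyllabifiable consonants are /b/, /f/ (no codas are permitted; onsets may contain at most 2 consonants).
Deletion applies to /b/, /f/.

fke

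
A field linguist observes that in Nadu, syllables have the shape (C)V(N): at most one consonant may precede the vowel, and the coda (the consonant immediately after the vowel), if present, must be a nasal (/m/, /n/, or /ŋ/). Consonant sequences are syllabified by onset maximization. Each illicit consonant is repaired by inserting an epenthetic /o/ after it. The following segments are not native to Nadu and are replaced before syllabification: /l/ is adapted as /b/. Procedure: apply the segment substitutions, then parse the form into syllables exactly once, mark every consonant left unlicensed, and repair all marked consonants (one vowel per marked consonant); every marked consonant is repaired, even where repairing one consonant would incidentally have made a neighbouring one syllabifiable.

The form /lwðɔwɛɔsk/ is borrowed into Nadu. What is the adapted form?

bowoðɔwɛɔsoko

Substitution: /l/ → /b/, giving /bwðɔwɛɔsk/.
Syllabifying with onset maximization leaves /b/, /w/, /s/, /k/ stranded (only a nasal (/m/, /n/, or /ŋ/) is licensed in coda position; onsets are limited to one consonant).
Epenthesis after each stranded consonant: /b/ → /bo/, /w/ → /wo/, /s/ → /so/, /k/ → /ko/.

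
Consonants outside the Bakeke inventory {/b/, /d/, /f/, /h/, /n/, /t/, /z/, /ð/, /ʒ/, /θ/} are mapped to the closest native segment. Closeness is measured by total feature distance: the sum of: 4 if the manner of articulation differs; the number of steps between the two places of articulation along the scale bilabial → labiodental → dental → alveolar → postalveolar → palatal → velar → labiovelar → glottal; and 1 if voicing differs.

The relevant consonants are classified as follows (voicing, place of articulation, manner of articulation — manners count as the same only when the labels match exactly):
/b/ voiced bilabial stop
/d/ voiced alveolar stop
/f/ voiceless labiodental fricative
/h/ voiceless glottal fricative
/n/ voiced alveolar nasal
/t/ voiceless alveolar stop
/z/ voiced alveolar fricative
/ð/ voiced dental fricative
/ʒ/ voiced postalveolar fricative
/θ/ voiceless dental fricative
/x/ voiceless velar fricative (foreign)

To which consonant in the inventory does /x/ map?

h

/h/ is closest: same manner (fricative), place distance 2 (velar→glottal), same voicing; total 2. Next closest is /ʒ/ at distance 3.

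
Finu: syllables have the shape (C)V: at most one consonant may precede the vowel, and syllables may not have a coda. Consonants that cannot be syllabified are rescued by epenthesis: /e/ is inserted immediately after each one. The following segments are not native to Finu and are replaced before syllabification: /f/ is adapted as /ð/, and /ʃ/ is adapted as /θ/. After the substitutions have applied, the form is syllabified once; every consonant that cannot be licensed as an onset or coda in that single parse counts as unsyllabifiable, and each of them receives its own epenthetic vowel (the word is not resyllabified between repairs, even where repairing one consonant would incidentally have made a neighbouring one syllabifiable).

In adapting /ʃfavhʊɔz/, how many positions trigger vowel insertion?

3

After substitution the input is /θðavhʊɔz/.
The unsyllabifiable consonants are /θ/, /v/, /z/; each receives one epenthetic vowel.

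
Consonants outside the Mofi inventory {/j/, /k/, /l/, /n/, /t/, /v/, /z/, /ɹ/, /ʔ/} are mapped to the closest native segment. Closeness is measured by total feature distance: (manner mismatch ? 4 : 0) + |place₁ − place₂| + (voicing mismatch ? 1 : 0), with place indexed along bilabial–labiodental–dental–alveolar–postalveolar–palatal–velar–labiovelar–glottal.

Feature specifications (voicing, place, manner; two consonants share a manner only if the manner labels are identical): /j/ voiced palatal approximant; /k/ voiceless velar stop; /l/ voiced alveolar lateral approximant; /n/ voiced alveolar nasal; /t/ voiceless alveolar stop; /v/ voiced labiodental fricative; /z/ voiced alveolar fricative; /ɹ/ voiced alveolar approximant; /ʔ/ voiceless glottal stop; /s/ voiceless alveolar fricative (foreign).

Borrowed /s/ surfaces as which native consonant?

/z/ is closest: same manner (fricative), place distance 0 (alveolar→alveolar), voicing differs (+1); total 1. Next closest is /v/ at distance 3.

z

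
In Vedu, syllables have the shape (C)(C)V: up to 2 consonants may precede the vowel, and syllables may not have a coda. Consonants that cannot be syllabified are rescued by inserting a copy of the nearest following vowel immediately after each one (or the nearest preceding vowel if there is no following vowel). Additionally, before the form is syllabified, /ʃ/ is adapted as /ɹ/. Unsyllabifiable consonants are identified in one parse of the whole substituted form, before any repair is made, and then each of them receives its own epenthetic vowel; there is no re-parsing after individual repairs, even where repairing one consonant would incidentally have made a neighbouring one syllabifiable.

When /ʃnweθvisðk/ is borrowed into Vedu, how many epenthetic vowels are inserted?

4

After substitution the input is /ɹnweθvisðk/.
The unsyllabifiable consonants are /ɹ/, /s/, /ð/, /k/; each receives one epenthetic vowel.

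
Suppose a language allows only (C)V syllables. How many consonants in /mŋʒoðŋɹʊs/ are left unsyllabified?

5

Under (C)V, the unsyllabifiable consonants are /m/, /ŋ/, /ð/, /ŋ/, /s/ (no codas are permitted; onsets are limited to one consonant).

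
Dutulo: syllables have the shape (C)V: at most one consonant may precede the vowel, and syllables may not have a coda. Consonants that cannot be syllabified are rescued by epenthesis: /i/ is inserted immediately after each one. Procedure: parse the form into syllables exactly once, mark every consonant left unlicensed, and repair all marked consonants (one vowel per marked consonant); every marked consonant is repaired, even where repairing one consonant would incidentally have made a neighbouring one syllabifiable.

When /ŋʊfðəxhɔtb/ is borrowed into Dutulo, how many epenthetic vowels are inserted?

4

The unsyllabifiable consonants are /f/, /x/, /t/, /b/; each receives one epenthetic vowel.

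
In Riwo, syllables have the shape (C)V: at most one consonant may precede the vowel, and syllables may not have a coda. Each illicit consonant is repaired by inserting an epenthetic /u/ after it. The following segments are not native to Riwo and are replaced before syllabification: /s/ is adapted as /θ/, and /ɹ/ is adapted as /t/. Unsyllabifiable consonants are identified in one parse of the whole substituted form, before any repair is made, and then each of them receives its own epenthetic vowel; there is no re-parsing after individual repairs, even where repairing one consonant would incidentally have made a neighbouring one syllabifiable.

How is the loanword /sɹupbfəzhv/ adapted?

Substitution: /s/ → /θ/, /ɹ/ → /t/, giving /θtupbfəzhv/.
Syllabifying with onset maximization leaves /θ/, /p/, /b/, /z/, /h/, /v/ stranded (no codas are permitted; onsets are limited to one consonant).
Inserting the epenthetic vowel yields /θ/ → /θu/, /p/ → /pu/, /b/ → /bu/, /z/ → /zu/, /h/ → /hu/, /v/ → /vu/.

θutupubufəzuhuvu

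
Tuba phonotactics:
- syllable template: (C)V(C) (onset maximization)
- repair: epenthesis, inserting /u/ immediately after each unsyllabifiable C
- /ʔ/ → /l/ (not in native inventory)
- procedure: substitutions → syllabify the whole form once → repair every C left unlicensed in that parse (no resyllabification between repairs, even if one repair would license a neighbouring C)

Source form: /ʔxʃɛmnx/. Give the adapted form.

luxuʃɛmnuxu

Substitution: /ʔ/ → /l/, giving /lxʃɛmnx/.
The consonants /l/, /x/, /n/, /x/ cannot be parsed into a legal (C)V(C) syllable (at most one coda consonant is licensed; onsets are limited to one consonant).
Inserting the epenthetic vowel yields /l/ → /lu/, /x/ → /xu/, /n/ → /nu/, /x/ → /xu/.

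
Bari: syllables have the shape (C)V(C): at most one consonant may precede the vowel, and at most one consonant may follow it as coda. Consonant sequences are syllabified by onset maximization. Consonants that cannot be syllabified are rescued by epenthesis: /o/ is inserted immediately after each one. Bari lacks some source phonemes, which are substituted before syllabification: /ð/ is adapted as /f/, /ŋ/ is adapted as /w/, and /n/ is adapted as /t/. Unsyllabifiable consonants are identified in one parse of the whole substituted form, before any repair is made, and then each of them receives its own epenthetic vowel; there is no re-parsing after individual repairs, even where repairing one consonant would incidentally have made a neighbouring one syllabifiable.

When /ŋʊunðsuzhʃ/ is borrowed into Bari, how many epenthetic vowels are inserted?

After substitution the input is /wʊutfsuzhʃ/.
The unsyllabifiable consonants are /f/, /h/, /ʃ/; each receives one epenthetic vowel.

3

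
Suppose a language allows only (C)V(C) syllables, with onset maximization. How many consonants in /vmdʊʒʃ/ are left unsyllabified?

The consonants /v/, /m/, /ʃ/ cannot be parsed into a legal (C)V(C) syllable (at most one coda consonant is licensed; onsets are limited to one consonant).

3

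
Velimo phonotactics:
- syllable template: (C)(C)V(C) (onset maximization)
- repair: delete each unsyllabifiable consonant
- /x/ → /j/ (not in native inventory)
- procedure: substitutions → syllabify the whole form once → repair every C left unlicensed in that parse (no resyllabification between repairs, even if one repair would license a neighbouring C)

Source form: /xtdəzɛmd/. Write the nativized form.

Substitution: /x/ → /j/, giving /jtdəzɛmd/.
Under (C)(C)V(C), the unsyllabifiable consonants are /j/, /d/ (at most one coda consonant is licensed; onsets may contain at most 2 consonants).
Deleting the stranded consonants removes /j/, /d/.

tdəzɛm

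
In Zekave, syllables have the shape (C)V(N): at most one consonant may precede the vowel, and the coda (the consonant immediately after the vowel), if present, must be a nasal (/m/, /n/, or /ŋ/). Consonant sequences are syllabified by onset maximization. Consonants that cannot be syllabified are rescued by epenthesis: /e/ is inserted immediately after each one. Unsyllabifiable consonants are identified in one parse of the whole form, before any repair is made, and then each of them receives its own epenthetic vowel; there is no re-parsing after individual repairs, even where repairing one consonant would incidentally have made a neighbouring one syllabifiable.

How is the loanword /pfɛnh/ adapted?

Syllabifying with onset maximization leaves /p/, /h/ stranded (only a nasal (/m/, /n/, or /ŋ/) is licensed in coda position; onsets are limited to one consonant).
Inserting the epenthetic vowel yields /p/ → /pe/, /h/ → /he/.

pefɛnhe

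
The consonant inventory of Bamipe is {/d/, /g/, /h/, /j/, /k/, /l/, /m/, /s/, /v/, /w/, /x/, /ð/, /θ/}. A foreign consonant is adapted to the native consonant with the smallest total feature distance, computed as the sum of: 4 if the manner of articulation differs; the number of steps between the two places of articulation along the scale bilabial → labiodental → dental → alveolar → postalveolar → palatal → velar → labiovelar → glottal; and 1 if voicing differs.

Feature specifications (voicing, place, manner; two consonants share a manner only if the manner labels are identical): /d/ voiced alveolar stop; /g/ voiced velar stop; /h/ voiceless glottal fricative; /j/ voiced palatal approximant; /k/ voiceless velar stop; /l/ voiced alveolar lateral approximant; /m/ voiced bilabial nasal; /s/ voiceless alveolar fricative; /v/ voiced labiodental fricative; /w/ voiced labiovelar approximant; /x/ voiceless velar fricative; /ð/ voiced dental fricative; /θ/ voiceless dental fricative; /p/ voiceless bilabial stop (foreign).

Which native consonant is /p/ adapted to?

/d/ is closest: same manner (stop), place distance 3 (bilabial→alveolar), voicing differs (+1); total 4. Next closest is /m/ at distance 5.

d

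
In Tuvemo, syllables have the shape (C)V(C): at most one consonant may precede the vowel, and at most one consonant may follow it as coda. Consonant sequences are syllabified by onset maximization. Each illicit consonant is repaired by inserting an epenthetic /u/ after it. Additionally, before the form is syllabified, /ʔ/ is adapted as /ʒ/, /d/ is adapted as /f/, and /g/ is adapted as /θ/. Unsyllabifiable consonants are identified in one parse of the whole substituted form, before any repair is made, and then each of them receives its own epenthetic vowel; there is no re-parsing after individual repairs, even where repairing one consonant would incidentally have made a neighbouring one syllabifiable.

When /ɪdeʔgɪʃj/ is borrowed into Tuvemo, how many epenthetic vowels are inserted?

1

After substitution the input is /ɪfeʒθɪʃj/.
The unsyllabifiable consonants are /j/; each receives one epenthetic vowel.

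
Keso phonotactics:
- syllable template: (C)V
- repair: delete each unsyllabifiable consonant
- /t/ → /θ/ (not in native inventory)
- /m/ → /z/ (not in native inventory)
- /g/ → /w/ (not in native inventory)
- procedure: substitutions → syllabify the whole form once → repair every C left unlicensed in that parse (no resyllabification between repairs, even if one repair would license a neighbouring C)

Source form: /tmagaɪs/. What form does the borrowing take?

zawaɪ

Substitution: /t/ → /θ/, /m/ → /z/, /g/ → /w/, giving /θzawaɪs/.
Syllabifying with onset maximization leaves /θ/, /s/ stranded (no codas are permitted; onsets are limited to one consonant).
Each unlicensed consonant is deleted: /θ/, /s/.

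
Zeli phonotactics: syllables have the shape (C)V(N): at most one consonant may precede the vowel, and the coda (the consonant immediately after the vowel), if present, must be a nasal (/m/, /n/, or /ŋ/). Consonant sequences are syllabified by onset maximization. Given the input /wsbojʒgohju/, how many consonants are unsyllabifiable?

5

Syllabifying with onset maximization leaves /w/, /s/, /j/, /ʒ/, /h/ stranded (only a nasal (/m/, /n/, or /ŋ/) is licensed in coda position; onsets are limited to one consonant).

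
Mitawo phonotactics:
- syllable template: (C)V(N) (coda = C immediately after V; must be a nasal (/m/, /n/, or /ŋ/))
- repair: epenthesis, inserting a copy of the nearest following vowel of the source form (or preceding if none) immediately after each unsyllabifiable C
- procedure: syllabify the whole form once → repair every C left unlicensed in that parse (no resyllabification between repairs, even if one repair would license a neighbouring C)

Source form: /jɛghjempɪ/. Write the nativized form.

The consonants /g/, /h/ cannot be parsed into a legal (C)V(N) syllable (only a nasal (/m/, /n/, or /ŋ/) is licensed in coda position; onsets are limited to one consonant).
Epenthesis after each stranded consonant: /g/ → /ge/, /h/ → /he/.

jɛgehejempɪ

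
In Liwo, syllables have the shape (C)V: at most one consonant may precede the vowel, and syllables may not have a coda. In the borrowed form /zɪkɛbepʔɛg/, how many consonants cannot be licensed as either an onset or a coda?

Syllabifying with onset maximization leaves /p/, /g/ stranded (no codas are permitted; onsets are limited to one consonant).

2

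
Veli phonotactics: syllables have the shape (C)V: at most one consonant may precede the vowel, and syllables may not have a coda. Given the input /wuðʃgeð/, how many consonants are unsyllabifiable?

Under (C)V, the unsyllabifiable consonants are /ð/, /ʃ/, /ð/ (no codas are permitted; onsets are limited to one consonant).

3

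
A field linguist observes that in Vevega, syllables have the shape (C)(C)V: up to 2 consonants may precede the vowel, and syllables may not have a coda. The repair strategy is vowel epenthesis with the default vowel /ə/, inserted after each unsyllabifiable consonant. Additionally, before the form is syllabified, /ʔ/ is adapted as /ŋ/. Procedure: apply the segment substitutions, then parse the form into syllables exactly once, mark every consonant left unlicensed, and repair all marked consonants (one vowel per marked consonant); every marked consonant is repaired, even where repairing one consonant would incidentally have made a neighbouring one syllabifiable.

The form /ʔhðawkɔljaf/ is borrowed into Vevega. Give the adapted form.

ŋəhðawkɔljafə

Substitution: /ʔ/ → /ŋ/, giving /ŋhðawkɔljaf/.
Under (C)(C)V, the unsyllabifiable consonants are /ŋ/, /f/ (no codas are permitted; onsets may contain at most 2 consonants).
Inserting the epenthetic vowel yields /ŋ/ → /ŋə/, /f/ → /fə/.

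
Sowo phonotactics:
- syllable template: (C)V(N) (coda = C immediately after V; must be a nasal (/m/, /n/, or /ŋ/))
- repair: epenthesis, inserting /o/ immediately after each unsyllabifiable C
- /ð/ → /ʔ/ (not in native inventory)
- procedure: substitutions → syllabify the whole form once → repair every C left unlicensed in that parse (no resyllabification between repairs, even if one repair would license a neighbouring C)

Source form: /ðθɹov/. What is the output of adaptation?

Substitution: /ð/ → /ʔ/, giving /ʔθɹov/.
The consonants /ʔ/, /θ/, /v/ cannot be parsed into a legal (C)V(N) syllable (only a nasal (/m/, /n/, or /ŋ/) is licensed in coda position; onsets are limited to one consonant).
Inserting the epenthetic vowel yields /ʔ/ → /ʔo/, /θ/ → /θo/, /v/ → /vo/.

ʔoθoɹovo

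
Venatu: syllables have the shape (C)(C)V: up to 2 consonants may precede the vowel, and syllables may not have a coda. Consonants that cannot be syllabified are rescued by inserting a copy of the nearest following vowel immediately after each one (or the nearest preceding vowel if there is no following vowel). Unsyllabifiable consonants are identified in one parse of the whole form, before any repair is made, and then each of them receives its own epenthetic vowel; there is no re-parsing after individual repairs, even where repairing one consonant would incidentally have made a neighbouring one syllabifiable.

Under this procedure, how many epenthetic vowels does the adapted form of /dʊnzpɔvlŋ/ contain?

4

The unsyllabifiable consonants are /n/, /v/, /l/, /ŋ/; each receives one epenthetic vowel.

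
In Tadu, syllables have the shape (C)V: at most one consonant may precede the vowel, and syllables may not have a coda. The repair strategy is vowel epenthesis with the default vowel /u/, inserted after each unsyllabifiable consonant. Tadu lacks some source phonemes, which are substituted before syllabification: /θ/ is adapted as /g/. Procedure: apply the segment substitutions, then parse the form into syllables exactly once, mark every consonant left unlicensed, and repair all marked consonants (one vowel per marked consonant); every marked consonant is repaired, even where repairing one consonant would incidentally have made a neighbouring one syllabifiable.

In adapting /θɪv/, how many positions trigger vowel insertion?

1

After substitution the input is /gɪv/.
The unsyllabifiable consonants are /v/; each receives one epenthetic vowel.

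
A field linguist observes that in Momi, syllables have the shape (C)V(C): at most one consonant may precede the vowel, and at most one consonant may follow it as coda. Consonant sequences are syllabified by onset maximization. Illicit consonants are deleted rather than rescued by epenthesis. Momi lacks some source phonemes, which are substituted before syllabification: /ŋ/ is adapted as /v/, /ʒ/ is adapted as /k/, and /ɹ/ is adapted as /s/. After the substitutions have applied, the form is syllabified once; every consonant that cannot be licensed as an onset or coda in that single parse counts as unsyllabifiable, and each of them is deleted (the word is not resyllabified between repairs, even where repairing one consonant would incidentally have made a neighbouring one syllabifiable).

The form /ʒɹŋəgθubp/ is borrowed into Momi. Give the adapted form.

vəgθub

Substitution: /ʒ/ → /k/, /ɹ/ → /s/, /ŋ/ → /v/, giving /ksvəgθubp/.
Under (C)V(C), the unsyllabifiable consonants are /k/, /s/, /p/ (at most one coda consonant is licensed; onsets are limited to one consonant).
Deleting the stranded consonants removes /k/, /s/, /p/.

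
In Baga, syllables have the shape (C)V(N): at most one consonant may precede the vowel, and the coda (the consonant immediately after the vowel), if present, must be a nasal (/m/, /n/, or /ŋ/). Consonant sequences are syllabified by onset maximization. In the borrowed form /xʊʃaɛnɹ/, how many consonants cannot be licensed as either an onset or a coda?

Under (C)V(N), the unsyllabifiable consonants are /ɹ/ (only a nasal (/m/, /n/, or /ŋ/) is licensed in coda position; onsets are limited to one consonant).

1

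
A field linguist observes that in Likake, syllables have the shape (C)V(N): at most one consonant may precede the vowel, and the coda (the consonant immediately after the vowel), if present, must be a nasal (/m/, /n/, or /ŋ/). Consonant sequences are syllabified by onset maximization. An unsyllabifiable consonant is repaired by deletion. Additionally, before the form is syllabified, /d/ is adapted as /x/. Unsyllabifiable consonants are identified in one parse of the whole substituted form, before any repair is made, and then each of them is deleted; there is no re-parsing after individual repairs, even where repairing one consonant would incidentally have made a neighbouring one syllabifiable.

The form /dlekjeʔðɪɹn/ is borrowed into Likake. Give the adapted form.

Substitution: /d/ → /x/, giving /xlekjeʔðɪɹn/.
Under (C)V(N), the unsyllabifiable consonants are /x/, /k/, /ʔ/, /ɹ/, /n/ (only a nasal (/m/, /n/, or /ŋ/) is licensed in coda position; onsets are limited to one consonant).
Each unlicensed consonant is deleted: /x/, /k/, /ʔ/, /ɹ/, /n/.

lejeðɪ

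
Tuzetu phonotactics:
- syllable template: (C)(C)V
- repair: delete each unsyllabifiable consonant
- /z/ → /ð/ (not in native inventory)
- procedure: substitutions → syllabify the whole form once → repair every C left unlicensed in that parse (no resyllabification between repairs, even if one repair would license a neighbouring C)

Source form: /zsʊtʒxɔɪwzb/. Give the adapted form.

Substitution: /z/ → /ð/, giving /ðsʊtʒxɔɪwðb/.
The consonants /t/, /w/, /ð/, /b/ cannot be parsed into a legal (C)(C)V syllable (no codas are permitted; onsets may contain at most 2 consonants).
Deletion applies to /t/, /w/, /ð/, /b/.

ðsʊʒxɔɪ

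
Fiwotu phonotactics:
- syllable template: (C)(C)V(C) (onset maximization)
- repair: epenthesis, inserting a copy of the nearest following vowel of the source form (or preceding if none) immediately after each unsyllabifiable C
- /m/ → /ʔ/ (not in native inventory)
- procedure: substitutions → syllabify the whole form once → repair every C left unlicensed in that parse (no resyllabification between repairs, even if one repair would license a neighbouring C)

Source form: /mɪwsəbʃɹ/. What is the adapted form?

Substitution: /m/ → /ʔ/, giving /ʔɪwsəbʃɹ/.
Under (C)(C)V(C), the unsyllabifiable consonants are /ʃ/, /ɹ/ (at most one coda consonant is licensed; onsets may contain at most 2 consonants).
Epenthesis after each stranded consonant: /ʃ/ → /ʃə/, /ɹ/ → /ɹə/.

ʔɪwsəbʃəɹə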